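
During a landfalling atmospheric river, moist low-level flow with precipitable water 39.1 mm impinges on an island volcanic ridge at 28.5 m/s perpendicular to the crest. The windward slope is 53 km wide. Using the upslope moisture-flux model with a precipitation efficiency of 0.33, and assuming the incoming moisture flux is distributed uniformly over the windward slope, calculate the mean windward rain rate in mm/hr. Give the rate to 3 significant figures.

Incoming column moisture flux per unit ridge length: F = V × PW = 28.5 × 39.1 = 1114.35 mm·m/s.
Spread over the 53 km slope with efficiency ε = 0.33: R = ε·F/W = 0.33 × 1114.35 / 53000 m = 6.938e-03 mm/s.
R = 6.938e-03 × 3600 = 25.0 mm/hr.

R ≈ 25.0 mm/hr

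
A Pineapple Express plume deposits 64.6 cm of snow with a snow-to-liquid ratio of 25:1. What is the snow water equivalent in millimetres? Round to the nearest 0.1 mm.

SWE ≈ 25.8 mm

SWE = snow depth / ratio = 64.6 cm / 25 = 2.584 cm = 25.8 mm.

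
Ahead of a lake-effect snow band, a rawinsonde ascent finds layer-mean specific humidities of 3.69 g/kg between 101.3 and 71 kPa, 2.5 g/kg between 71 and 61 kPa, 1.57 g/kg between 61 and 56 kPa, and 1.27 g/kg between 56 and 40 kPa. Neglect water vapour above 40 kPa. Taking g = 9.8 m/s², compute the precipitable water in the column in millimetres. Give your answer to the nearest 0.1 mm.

Precipitable water is the column-integrated vapour mass per unit area: PW = (1/g) Σ q̄ Δp, with q in kg/kg and Δp in Pa (1 kg/m² of water = 1 mm).
Layer 101.3–71 kPa: Δp = 303 hPa = 30300 Pa, q̄ = 0.00369 kg/kg → 0.00369 × 30300 / 9.8 = 11.41 mm
Layer 71–61 kPa: Δp = 100 hPa = 10000 Pa, q̄ = 0.0025 kg/kg → 0.0025 × 10000 / 9.8 = 2.55 mm
Layer 61–56 kPa: Δp = 50 hPa = 5000 Pa, q̄ = 0.00157 kg/kg → 0.00157 × 5000 / 9.8 = 0.80 mm
Layer 56–40 kPa: Δp = 160 hPa = 16000 Pa, q̄ = 0.00127 kg/kg → 0.00127 × 16000 / 9.8 = 2.07 mm
PW = 11.41 + 2.55 + 0.80 + 2.07 = 16.83 ≈ 16.8 mm.

PW ≈ 16.8 mm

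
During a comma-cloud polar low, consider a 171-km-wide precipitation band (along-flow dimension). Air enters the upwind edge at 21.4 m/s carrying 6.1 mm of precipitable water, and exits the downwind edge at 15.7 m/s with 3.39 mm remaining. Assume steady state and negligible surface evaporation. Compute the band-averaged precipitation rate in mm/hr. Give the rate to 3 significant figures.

R ≈ 1.63 mm/hr

Column moisture flux per unit crosswind length is F = V × PW.
Inflow: F_in = 21.4 × 6.1 = 130.54 mm·m/s
Outflow: F_out = 15.7 × 3.39 = 53.223 mm·m/s
Steady-state rate R = (F_in − F_out)/L = (130.54 − 53.223) / 171000 m = 4.521e-04 mm/s.
R = 4.521e-04 × 3600 = 1.63 mm/hr.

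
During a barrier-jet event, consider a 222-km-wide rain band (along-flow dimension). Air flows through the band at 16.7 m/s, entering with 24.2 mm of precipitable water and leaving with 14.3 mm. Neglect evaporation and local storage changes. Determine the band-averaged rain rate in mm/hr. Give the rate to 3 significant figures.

R ≈ 2.68 mm/hr

Column moisture flux per unit crosswind length is F = V × PW.
Inflow: F_in = 16.7 × 24.2 = 404.14 mm·m/s
Outflow: F_out = 16.7 × 14.3 = 238.81 mm·m/s
Steady-state rate R = (F_in − F_out)/L = (404.14 − 238.81) / 222000 m = 7.447e-04 mm/s.
R = 7.447e-04 × 3600 = 2.68 mm/hr.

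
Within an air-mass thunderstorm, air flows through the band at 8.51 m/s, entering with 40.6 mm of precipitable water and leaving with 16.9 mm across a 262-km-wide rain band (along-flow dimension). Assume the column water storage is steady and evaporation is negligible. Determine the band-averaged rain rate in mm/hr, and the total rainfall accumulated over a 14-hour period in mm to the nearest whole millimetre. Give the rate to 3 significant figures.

Column moisture flux per unit crosswind length is F = V × PW.
Inflow: F_in = 8.51 × 40.6 = 345.506 mm·m/s
Outflow: F_out = 8.51 × 16.9 = 143.819 mm·m/s
Steady-state rate R = (F_in − F_out)/L = (345.506 − 143.819) / 262000 m = 7.698e-04 mm/s.
R = 7.698e-04 × 3600 = 2.77 mm/hr.
Over 14 h: total = 2.77 × 14 = 38.78 ≈ 39 mm.

R ≈ 2.77 mm/hr; total ≈ 39 mm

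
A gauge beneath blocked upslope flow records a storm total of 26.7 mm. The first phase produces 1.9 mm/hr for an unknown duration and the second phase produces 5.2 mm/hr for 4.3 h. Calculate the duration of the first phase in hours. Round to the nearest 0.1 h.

duration ≈ 2.3 h

Known phases: 5.2 × 4.3 = 22.36 mm.
Remaining depth = 26.7 − 22.36 = 4.34 mm.
Duration = 4.34 / 1.9 = 2.3 h.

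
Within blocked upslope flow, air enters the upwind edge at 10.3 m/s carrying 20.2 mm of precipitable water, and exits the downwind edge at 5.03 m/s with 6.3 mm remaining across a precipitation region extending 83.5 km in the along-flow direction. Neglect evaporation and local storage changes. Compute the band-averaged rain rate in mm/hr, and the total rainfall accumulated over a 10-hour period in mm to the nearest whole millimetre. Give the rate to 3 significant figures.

Column moisture flux per unit crosswind length is F = V × PW.
Inflow: F_in = 10.3 × 20.2 = 208.06 mm·m/s
Outflow: F_out = 5.03 × 6.3 = 31.689 mm·m/s
Steady-state rate R = (F_in − F_out)/L = (208.06 − 31.689) / 83500 m = 2.112e-03 mm/s.
R = 2.112e-03 × 3600 = 7.60 mm/hr.
Over 10 h: total = 7.60 × 10 = 76 mm.

R ≈ 7.60 mm/hr; total ≈ 76 mm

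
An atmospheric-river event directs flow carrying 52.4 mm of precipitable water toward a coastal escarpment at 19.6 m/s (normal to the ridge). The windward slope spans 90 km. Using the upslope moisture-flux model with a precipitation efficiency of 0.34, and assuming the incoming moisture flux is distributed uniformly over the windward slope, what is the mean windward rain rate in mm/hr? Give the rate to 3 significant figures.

Incoming column moisture flux per unit ridge length: F = V × PW = 19.6 × 52.4 = 1027.04 mm·m/s.
Spread over the 90 km slope with efficiency ε = 0.34: R = ε·F/W = 0.34 × 1027.04 / 90000 m = 3.880e-03 mm/s.
R = 3.880e-03 × 3600 = 14.0 mm/hr.

R ≈ 14.0 mm/hr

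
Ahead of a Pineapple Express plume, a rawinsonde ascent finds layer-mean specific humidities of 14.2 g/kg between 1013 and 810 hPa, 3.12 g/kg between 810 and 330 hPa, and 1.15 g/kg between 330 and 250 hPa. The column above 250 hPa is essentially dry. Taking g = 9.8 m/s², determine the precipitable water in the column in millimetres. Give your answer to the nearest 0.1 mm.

PW ≈ 45.6 mm

Precipitable water is the column-integrated vapour mass per unit area: PW = (1/g) Σ q̄ Δp, with q in kg/kg and Δp in Pa (1 kg/m² of water = 1 mm).
Layer 1013–810 hPa: Δp = 203 hPa = 20300 Pa, q̄ = 0.0142 kg/kg → 0.0142 × 20300 / 9.8 = 29.41 mm
Layer 810–330 hPa: Δp = 480 hPa = 48000 Pa, q̄ = 0.00312 kg/kg → 0.00312 × 48000 / 9.8 = 15.28 mm
Layer 330–250 hPa: Δp = 80 hPa = 8000 Pa, q̄ = 0.00115 kg/kg → 0.00115 × 8000 / 9.8 = 0.94 mm
PW = 29.41 + 15.28 + 0.94 = 45.63 ≈ 45.6 mm.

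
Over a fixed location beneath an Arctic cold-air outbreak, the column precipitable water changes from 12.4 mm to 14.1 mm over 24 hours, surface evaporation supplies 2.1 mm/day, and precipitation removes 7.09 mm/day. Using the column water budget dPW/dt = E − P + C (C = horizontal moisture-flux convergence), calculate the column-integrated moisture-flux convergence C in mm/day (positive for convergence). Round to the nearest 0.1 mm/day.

C ≈ 6.7 mm/day

dPW/dt = (14.1 − 12.4) mm / (24/24 day) = +1.700 mm/day.
C = dPW/dt − E + P = (+1.700) − 2.1 + 7.09 = 6.7 mm/day.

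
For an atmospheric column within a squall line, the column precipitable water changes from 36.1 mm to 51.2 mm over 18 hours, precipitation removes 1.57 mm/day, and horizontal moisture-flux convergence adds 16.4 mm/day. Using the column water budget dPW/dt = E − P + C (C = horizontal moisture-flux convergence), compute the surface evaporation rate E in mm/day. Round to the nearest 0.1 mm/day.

E ≈ 5.3 mm/day

dPW/dt = (51.2 − 36.1) mm / (18/24 day) = +20.133 mm/day.
E = dPW/dt + P − C = (+20.133) + 1.57 − (16.4) = 5.3 mm/day.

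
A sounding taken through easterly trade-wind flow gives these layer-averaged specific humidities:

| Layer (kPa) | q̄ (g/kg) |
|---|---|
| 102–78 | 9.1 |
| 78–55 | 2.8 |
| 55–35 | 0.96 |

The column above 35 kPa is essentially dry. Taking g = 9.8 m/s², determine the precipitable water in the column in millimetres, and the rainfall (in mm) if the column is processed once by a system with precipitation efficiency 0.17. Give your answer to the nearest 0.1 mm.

Precipitable water is the column-integrated vapour mass per unit area: PW = (1/g) Σ q̄ Δp, with q in kg/kg and Δp in Pa (1 kg/m² of water = 1 mm).
Layer 102–78 kPa: Δp = 240 hPa = 24000 Pa, q̄ = 0.0091 kg/kg → 0.0091 × 24000 / 9.8 = 22.29 mm
Layer 78–55 kPa: Δp = 230 hPa = 23000 Pa, q̄ = 0.0028 kg/kg → 0.0028 × 23000 / 9.8 = 6.57 mm
Layer 55–35 kPa: Δp = 200 hPa = 20000 Pa, q̄ = 0.00096 kg/kg → 0.00096 × 20000 / 9.8 = 1.96 mm
PW = 22.29 + 6.57 + 1.96 = 30.82 ≈ 30.8 mm.
Rainfall = ε × PW = 0.17 × 30.8 = 5.2 mm.

PW ≈ 30.8 mm; rainfall ≈ 5.2 mm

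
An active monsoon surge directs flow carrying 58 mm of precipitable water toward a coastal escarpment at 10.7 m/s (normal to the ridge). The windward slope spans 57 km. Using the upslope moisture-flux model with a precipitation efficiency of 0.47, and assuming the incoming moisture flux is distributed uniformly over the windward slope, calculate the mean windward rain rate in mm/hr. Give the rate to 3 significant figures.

R ≈ 18.4 mm/hr

Incoming column moisture flux per unit ridge length: F = V × PW = 10.7 × 58 = 620.6 mm·m/s.
Spread over the 57 km slope with efficiency ε = 0.47: R = ε·F/W = 0.47 × 620.6 / 57000 m = 5.117e-03 mm/s.
R = 5.117e-03 × 3600 = 18.4 mm/hr.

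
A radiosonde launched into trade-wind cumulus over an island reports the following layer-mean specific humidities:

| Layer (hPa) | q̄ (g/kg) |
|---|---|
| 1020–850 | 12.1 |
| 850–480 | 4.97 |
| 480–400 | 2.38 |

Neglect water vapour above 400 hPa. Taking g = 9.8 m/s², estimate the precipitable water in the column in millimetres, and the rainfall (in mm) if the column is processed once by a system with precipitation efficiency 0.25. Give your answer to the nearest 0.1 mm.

PW ≈ 41.7 mm; rainfall ≈ 10.4 mm

Precipitable water is the column-integrated vapour mass per unit area: PW = (1/g) Σ q̄ Δp, with q in kg/kg and Δp in Pa (1 kg/m² of water = 1 mm).
Layer 1020–850 hPa: Δp = 170 hPa = 17000 Pa, q̄ = 0.0121 kg/kg → 0.0121 × 17000 / 9.8 = 20.99 mm
Layer 850–480 hPa: Δp = 370 hPa = 37000 Pa, q̄ = 0.00497 kg/kg → 0.00497 × 37000 / 9.8 = 18.76 mm
Layer 480–400 hPa: Δp = 80 hPa = 8000 Pa, q̄ = 0.00238 kg/kg → 0.00238 × 8000 / 9.8 = 1.94 mm
PW = 20.99 + 18.76 + 1.94 = 41.69 ≈ 41.7 mm.
Rainfall = ε × PW = 0.25 × 41.7 = 10.4 mm.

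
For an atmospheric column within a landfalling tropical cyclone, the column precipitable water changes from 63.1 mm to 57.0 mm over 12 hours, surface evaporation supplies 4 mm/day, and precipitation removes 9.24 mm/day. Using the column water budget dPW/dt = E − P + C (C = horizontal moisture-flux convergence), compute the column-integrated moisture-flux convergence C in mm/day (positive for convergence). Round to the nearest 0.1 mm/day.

C ≈ -7.0 mm/day

dPW/dt = (57.0 − 63.1) mm / (12/24 day) = -12.200 mm/day.
C = dPW/dt − E + P = (-12.200) − 4 + 9.24 = -7.0 mm/day.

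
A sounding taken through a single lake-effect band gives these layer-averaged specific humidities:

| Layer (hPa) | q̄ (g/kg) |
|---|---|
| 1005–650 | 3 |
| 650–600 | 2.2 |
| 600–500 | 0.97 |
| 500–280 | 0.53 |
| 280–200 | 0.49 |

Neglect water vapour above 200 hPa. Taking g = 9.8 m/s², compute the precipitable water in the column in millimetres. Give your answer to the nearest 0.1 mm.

Precipitable water is the column-integrated vapour mass per unit area: PW = (1/g) Σ q̄ Δp, with q in kg/kg and Δp in Pa (1 kg/m² of water = 1 mm).
Layer 1005–650 hPa: Δp = 355 hPa = 35500 Pa, q̄ = 0.003 kg/kg → 0.003 × 35500 / 9.8 = 10.87 mm
Layer 650–600 hPa: Δp = 50 hPa = 5000 Pa, q̄ = 0.0022 kg/kg → 0.0022 × 5000 / 9.8 = 1.12 mm
Layer 600–500 hPa: Δp = 100 hPa = 10000 Pa, q̄ = 0.00097 kg/kg → 0.00097 × 10000 / 9.8 = 0.99 mm
Layer 500–280 hPa: Δp = 220 hPa = 22000 Pa, q̄ = 0.00053 kg/kg → 0.00053 × 22000 / 9.8 = 1.19 mm
Layer 280–200 hPa: Δp = 80 hPa = 8000 Pa, q̄ = 0.00049 kg/kg → 0.00049 × 8000 / 9.8 = 0.40 mm
PW = 10.87 + 1.12 + 0.99 + 1.19 + 0.40 = 14.57 ≈ 14.6 mm.

PW ≈ 14.6 mm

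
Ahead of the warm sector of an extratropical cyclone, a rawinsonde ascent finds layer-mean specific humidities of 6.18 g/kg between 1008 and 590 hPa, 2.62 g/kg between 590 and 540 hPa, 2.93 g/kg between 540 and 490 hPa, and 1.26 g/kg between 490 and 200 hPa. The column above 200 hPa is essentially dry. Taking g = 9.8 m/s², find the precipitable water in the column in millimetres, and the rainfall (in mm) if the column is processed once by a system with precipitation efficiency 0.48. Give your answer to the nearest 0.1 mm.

PW ≈ 32.9 mm; rainfall ≈ 15.8 mm

Precipitable water is the column-integrated vapour mass per unit area: PW = (1/g) Σ q̄ Δp, with q in kg/kg and Δp in Pa (1 kg/m² of water = 1 mm).
Layer 1008–590 hPa: Δp = 418 hPa = 41800 Pa, q̄ = 0.00618 kg/kg → 0.00618 × 41800 / 9.8 = 26.36 mm
Layer 590–540 hPa: Δp = 50 hPa = 5000 Pa, q̄ = 0.00262 kg/kg → 0.00262 × 5000 / 9.8 = 1.34 mm
Layer 540–490 hPa: Δp = 50 hPa = 5000 Pa, q̄ = 0.00293 kg/kg → 0.00293 × 5000 / 9.8 = 1.49 mm
Layer 490–200 hPa: Δp = 290 hPa = 29000 Pa, q̄ = 0.00126 kg/kg → 0.00126 × 29000 / 9.8 = 3.73 mm
PW = 26.36 + 1.34 + 1.49 + 3.73 = 32.92 ≈ 32.9 mm.
Rainfall = ε × PW = 0.48 × 32.9 = 15.8 mm.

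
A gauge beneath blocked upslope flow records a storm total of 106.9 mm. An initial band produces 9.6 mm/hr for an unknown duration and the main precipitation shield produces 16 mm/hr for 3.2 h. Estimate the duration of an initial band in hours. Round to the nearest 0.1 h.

duration ≈ 5.8 h

Known phases: 16 × 3.2 = 51.2 mm.
Remaining depth = 106.9 − 51.2 = 55.7 mm.
Duration = 55.7 / 9.6 = 5.8 h.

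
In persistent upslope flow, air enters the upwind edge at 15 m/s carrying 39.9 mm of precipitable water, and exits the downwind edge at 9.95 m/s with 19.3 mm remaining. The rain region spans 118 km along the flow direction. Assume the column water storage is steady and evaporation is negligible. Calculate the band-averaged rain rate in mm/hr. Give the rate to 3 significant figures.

Column moisture flux per unit crosswind length is F = V × PW.
Inflow: F_in = 15 × 39.9 = 598.5 mm·m/s
Outflow: F_out = 9.95 × 19.3 = 192.035 mm·m/s
Steady-state rate R = (F_in − F_out)/L = (598.5 − 192.035) / 118000 m = 3.445e-03 mm/s.
R = 3.445e-03 × 3600 = 12.4 mm/hr.

R ≈ 12.4 mm/hr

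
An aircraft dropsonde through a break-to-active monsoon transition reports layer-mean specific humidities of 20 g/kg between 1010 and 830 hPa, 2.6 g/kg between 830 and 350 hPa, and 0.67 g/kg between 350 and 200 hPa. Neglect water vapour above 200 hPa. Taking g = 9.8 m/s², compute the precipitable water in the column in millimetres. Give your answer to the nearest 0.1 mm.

Precipitable water is the column-integrated vapour mass per unit area: PW = (1/g) Σ q̄ Δp, with q in kg/kg and Δp in Pa (1 kg/m² of water = 1 mm).
Layer 1010–830 hPa: Δp = 180 hPa = 18000 Pa, q̄ = 0.02 kg/kg → 0.02 × 18000 / 9.8 = 36.73 mm
Layer 830–350 hPa: Δp = 480 hPa = 48000 Pa, q̄ = 0.0026 kg/kg → 0.0026 × 48000 / 9.8 = 12.73 mm
Layer 350–200 hPa: Δp = 150 hPa = 15000 Pa, q̄ = 0.00067 kg/kg → 0.00067 × 15000 / 9.8 = 1.03 mm
PW = 36.73 + 12.73 + 1.03 = 50.49 ≈ 50.5 mm.

PW ≈ 50.5 mm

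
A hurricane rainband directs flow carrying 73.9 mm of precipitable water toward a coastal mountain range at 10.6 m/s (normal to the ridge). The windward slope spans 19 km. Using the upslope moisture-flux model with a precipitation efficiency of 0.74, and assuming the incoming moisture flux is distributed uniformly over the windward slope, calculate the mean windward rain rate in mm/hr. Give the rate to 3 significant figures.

Incoming column moisture flux per unit ridge length: F = V × PW = 10.6 × 73.9 = 783.34 mm·m/s.
Spread over the 19 km slope with efficiency ε = 0.74: R = ε·F/W = 0.74 × 783.34 / 19000 m = 3.051e-02 mm/s.
R = 3.051e-02 × 3600 = 110 mm/hr.

R ≈ 110 mm/hr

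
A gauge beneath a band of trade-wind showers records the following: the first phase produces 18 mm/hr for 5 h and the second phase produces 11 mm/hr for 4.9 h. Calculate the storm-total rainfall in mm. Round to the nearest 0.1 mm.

total ≈ 143.9 mm

Total = Σ Rᵢ Δtᵢ = 18 × 5 + 11 × 4.9
      = 90 + 53.9 = 143.9 mm.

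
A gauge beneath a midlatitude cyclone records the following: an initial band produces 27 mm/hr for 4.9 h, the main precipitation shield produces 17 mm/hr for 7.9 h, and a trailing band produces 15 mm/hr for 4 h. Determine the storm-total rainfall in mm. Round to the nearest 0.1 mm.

total ≈ 326.6 mm

Total = Σ Rᵢ Δtᵢ = 27 × 4.9 + 17 × 7.9 + 15 × 4
      = 132.3 + 134.3 + 60 = 326.6 mm.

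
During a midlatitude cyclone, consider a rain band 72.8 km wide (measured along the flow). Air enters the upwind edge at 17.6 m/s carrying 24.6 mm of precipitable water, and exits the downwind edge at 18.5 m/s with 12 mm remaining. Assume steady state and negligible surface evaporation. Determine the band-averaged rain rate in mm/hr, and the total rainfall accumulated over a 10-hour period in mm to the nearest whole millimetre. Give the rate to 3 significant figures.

Column moisture flux per unit crosswind length is F = V × PW.
Inflow: F_in = 17.6 × 24.6 = 432.96 mm·m/s
Outflow: F_out = 18.5 × 12 = 222 mm·m/s
Steady-state rate R = (F_in − F_out)/L = (432.96 − 222) / 72800 m = 2.898e-03 mm/s.
R = 2.898e-03 × 3600 = 10.4 mm/hr.
Over 10 h: total = 10.4 × 10 = 104 mm.

R ≈ 10.4 mm/hr; total ≈ 104 mm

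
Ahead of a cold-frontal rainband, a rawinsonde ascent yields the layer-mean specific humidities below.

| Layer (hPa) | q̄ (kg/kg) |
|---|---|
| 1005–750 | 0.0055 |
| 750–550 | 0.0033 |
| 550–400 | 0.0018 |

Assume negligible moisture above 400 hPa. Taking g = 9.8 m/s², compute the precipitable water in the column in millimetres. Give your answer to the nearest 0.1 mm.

Precipitable water is the column-integrated vapour mass per unit area: PW = (1/g) Σ q̄ Δp, with q in kg/kg and Δp in Pa (1 kg/m² of water = 1 mm).
Layer 1005–750 hPa: Δp = 255 hPa = 25500 Pa, q̄ = 0.0055 kg/kg → 0.0055 × 25500 / 9.8 = 14.31 mm
Layer 750–550 hPa: Δp = 200 hPa = 20000 Pa, q̄ = 0.0033 kg/kg → 0.0033 × 20000 / 9.8 = 6.73 mm
Layer 550–400 hPa: Δp = 150 hPa = 15000 Pa, q̄ = 0.0018 kg/kg → 0.0018 × 15000 / 9.8 = 2.76 mm
PW = 14.31 + 6.73 + 2.76 = 23.80 ≈ 23.8 mm.

PW ≈ 23.8 mm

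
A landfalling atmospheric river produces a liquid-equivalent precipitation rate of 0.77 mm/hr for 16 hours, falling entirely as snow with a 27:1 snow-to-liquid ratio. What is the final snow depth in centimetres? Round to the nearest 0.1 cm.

snow depth ≈ 33.3 cm

Liquid-equivalent depth = 0.77 × 16 = 12.32 mm.
Snow depth = 12.32 mm × 27 = 332.64 mm = 33.3 cm.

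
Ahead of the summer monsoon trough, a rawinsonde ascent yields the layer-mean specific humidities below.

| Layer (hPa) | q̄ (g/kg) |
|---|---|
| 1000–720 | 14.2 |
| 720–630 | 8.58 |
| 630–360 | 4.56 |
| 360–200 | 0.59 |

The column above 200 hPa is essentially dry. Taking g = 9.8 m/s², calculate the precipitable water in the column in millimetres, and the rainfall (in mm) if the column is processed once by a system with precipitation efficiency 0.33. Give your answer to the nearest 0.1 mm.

Precipitable water is the column-integrated vapour mass per unit area: PW = (1/g) Σ q̄ Δp, with q in kg/kg and Δp in Pa (1 kg/m² of water = 1 mm).
Layer 1000–720 hPa: Δp = 280 hPa = 28000 Pa, q̄ = 0.0142 kg/kg → 0.0142 × 28000 / 9.8 = 40.57 mm
Layer 720–630 hPa: Δp = 90 hPa = 9000 Pa, q̄ = 0.00858 kg/kg → 0.00858 × 9000 / 9.8 = 7.88 mm
Layer 630–360 hPa: Δp = 270 hPa = 27000 Pa, q̄ = 0.00456 kg/kg → 0.00456 × 27000 / 9.8 = 12.56 mm
Layer 360–200 hPa: Δp = 160 hPa = 16000 Pa, q̄ = 0.00059 kg/kg → 0.00059 × 16000 / 9.8 = 0.96 mm
PW = 40.57 + 7.88 + 12.56 + 0.96 = 61.97 ≈ 62.0 mm.
Rainfall = ε × PW = 0.33 × 62.0 = 20.5 mm.

PW ≈ 62.0 mm; rainfall ≈ 20.5 mm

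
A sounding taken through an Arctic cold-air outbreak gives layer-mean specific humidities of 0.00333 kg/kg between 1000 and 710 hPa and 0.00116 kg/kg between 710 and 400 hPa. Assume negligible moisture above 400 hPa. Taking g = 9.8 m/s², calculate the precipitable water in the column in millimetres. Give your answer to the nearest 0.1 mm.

PW ≈ 13.5 mm

Precipitable water is the column-integrated vapour mass per unit area: PW = (1/g) Σ q̄ Δp, with q in kg/kg and Δp in Pa (1 kg/m² of water = 1 mm).
Layer 1000–710 hPa: Δp = 290 hPa = 29000 Pa, q̄ = 0.00333 kg/kg → 0.00333 × 29000 / 9.8 = 9.85 mm
Layer 710–400 hPa: Δp = 310 hPa = 31000 Pa, q̄ = 0.00116 kg/kg → 0.00116 × 31000 / 9.8 = 3.67 mm
PW = 9.85 + 3.67 = 13.52 ≈ 13.5 mm.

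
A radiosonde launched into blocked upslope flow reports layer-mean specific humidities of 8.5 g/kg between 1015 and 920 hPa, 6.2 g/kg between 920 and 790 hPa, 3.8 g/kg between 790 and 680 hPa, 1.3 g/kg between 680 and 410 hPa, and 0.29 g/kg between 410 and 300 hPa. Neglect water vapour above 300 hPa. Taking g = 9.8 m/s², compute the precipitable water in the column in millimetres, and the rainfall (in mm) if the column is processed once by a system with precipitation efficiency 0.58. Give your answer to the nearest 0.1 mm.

PW ≈ 24.6 mm; rainfall ≈ 14.3 mm

Precipitable water is the column-integrated vapour mass per unit area: PW = (1/g) Σ q̄ Δp, with q in kg/kg and Δp in Pa (1 kg/m² of water = 1 mm).
Layer 1015–920 hPa: Δp = 95 hPa = 9500 Pa, q̄ = 0.0085 kg/kg → 0.0085 × 9500 / 9.8 = 8.24 mm
Layer 920–790 hPa: Δp = 130 hPa = 13000 Pa, q̄ = 0.0062 kg/kg → 0.0062 × 13000 / 9.8 = 8.22 mm
Layer 790–680 hPa: Δp = 110 hPa = 11000 Pa, q̄ = 0.0038 kg/kg → 0.0038 × 11000 / 9.8 = 4.27 mm
Layer 680–410 hPa: Δp = 270 hPa = 27000 Pa, q̄ = 0.0013 kg/kg → 0.0013 × 27000 / 9.8 = 3.58 mm
Layer 410–300 hPa: Δp = 110 hPa = 11000 Pa, q̄ = 0.00029 kg/kg → 0.00029 × 11000 / 9.8 = 0.33 mm
PW = 8.24 + 8.22 + 4.27 + 3.58 + 0.33 = 24.64 ≈ 24.6 mm.
Rainfall = ε × PW = 0.58 × 24.6 = 14.3 mm.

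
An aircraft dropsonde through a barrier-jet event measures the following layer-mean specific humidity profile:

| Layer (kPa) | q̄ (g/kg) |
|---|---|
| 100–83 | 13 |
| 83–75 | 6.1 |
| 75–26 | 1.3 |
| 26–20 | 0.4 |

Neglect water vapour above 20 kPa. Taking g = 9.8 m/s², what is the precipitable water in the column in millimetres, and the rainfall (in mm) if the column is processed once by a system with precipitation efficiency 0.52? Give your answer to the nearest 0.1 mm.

Precipitable water is the column-integrated vapour mass per unit area: PW = (1/g) Σ q̄ Δp, with q in kg/kg and Δp in Pa (1 kg/m² of water = 1 mm).
Layer 100–83 kPa: Δp = 170 hPa = 17000 Pa, q̄ = 0.013 kg/kg → 0.013 × 17000 / 9.8 = 22.55 mm
Layer 83–75 kPa: Δp = 80 hPa = 8000 Pa, q̄ = 0.0061 kg/kg → 0.0061 × 8000 / 9.8 = 4.98 mm
Layer 75–26 kPa: Δp = 490 hPa = 49000 Pa, q̄ = 0.0013 kg/kg → 0.0013 × 49000 / 9.8 = 6.50 mm
Layer 26–20 kPa: Δp = 60 hPa = 6000 Pa, q̄ = 0.0004 kg/kg → 0.0004 × 6000 / 9.8 = 0.24 mm
PW = 22.55 + 4.98 + 6.50 + 0.24 = 34.27 ≈ 34.3 mm.
Rainfall = ε × PW = 0.52 × 34.3 = 17.8 mm.

PW ≈ 34.3 mm; rainfall ≈ 17.8 mm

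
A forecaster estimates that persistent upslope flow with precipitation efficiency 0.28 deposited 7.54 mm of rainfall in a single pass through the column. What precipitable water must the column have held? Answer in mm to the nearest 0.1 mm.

PW = rainfall / ε = 7.54 / 0.28 = 26.9 mm.

PW ≈ 26.9 mm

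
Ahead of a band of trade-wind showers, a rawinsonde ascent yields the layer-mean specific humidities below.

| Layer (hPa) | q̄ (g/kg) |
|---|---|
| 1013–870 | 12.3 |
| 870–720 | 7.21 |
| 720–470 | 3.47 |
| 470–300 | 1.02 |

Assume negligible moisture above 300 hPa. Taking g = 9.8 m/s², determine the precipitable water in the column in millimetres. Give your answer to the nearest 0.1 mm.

Precipitable water is the column-integrated vapour mass per unit area: PW = (1/g) Σ q̄ Δp, with q in kg/kg and Δp in Pa (1 kg/m² of water = 1 mm).
Layer 1013–870 hPa: Δp = 143 hPa = 14300 Pa, q̄ = 0.0123 kg/kg → 0.0123 × 14300 / 9.8 = 17.95 mm
Layer 870–720 hPa: Δp = 150 hPa = 15000 Pa, q̄ = 0.00721 kg/kg → 0.00721 × 15000 / 9.8 = 11.04 mm
Layer 720–470 hPa: Δp = 250 hPa = 25000 Pa, q̄ = 0.00347 kg/kg → 0.00347 × 25000 / 9.8 = 8.85 mm
Layer 470–300 hPa: Δp = 170 hPa = 17000 Pa, q̄ = 0.00102 kg/kg → 0.00102 × 17000 / 9.8 = 1.77 mm
PW = 17.95 + 11.04 + 8.85 + 1.77 = 39.61 ≈ 39.6 mm.

PW ≈ 39.6 mm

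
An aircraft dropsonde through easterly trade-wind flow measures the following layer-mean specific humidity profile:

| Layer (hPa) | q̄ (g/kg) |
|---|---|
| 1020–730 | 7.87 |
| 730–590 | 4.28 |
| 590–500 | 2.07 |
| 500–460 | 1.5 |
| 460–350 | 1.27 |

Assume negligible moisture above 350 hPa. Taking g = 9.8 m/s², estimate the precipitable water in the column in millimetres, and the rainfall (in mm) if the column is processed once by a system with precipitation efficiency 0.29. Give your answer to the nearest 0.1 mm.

PW ≈ 33.3 mm; rainfall ≈ 9.7 mm

Precipitable water is the column-integrated vapour mass per unit area: PW = (1/g) Σ q̄ Δp, with q in kg/kg and Δp in Pa (1 kg/m² of water = 1 mm).
Layer 1020–730 hPa: Δp = 290 hPa = 29000 Pa, q̄ = 0.00787 kg/kg → 0.00787 × 29000 / 9.8 = 23.29 mm
Layer 730–590 hPa: Δp = 140 hPa = 14000 Pa, q̄ = 0.00428 kg/kg → 0.00428 × 14000 / 9.8 = 6.11 mm
Layer 590–500 hPa: Δp = 90 hPa = 9000 Pa, q̄ = 0.00207 kg/kg → 0.00207 × 9000 / 9.8 = 1.90 mm
Layer 500–460 hPa: Δp = 40 hPa = 4000 Pa, q̄ = 0.0015 kg/kg → 0.0015 × 4000 / 9.8 = 0.61 mm
Layer 460–350 hPa: Δp = 110 hPa = 11000 Pa, q̄ = 0.00127 kg/kg → 0.00127 × 11000 / 9.8 = 1.43 mm
PW = 23.29 + 6.11 + 1.90 + 0.61 + 1.43 = 33.34 ≈ 33.3 mm.
Rainfall = ε × PW = 0.29 × 33.3 = 9.7 mm.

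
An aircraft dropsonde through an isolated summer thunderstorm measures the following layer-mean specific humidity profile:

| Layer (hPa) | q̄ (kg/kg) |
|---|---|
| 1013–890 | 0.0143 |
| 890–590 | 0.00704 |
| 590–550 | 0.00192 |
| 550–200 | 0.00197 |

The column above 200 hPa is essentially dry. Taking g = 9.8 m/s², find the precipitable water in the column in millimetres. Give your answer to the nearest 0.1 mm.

Precipitable water is the column-integrated vapour mass per unit area: PW = (1/g) Σ q̄ Δp, with q in kg/kg and Δp in Pa (1 kg/m² of water = 1 mm).
Layer 1013–890 hPa: Δp = 123 hPa = 12300 Pa, q̄ = 0.0143 kg/kg → 0.0143 × 12300 / 9.8 = 17.95 mm
Layer 890–590 hPa: Δp = 300 hPa = 30000 Pa, q̄ = 0.00704 kg/kg → 0.00704 × 30000 / 9.8 = 21.55 mm
Layer 590–550 hPa: Δp = 40 hPa = 4000 Pa, q̄ = 0.00192 kg/kg → 0.00192 × 4000 / 9.8 = 0.78 mm
Layer 550–200 hPa: Δp = 350 hPa = 35000 Pa, q̄ = 0.00197 kg/kg → 0.00197 × 35000 / 9.8 = 7.04 mm
PW = 17.95 + 21.55 + 0.78 + 7.04 = 47.32 ≈ 47.3 mm.

PW ≈ 47.3 mm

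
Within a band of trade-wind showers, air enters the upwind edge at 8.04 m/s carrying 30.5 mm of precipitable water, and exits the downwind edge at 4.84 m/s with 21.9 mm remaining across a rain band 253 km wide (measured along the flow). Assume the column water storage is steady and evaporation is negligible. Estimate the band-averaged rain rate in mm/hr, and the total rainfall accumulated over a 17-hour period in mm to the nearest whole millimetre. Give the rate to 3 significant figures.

R ≈ 1.98 mm/hr; total ≈ 34 mm

Column moisture flux per unit crosswind length is F = V × PW.
Inflow: F_in = 8.04 × 30.5 = 245.22 mm·m/s
Outflow: F_out = 4.84 × 21.9 = 105.996 mm·m/s
Steady-state rate R = (F_in − F_out)/L = (245.22 − 105.996) / 253000 m = 5.503e-04 mm/s.
R = 5.503e-04 × 3600 = 1.98 mm/hr.
Over 17 h: total = 1.98 × 17 = 33.66 ≈ 34 mm.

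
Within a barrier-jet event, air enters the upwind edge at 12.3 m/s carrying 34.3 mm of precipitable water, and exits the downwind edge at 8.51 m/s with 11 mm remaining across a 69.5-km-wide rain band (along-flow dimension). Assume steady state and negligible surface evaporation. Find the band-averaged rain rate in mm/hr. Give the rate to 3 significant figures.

R ≈ 17.0 mm/hr

Column moisture flux per unit crosswind length is F = V × PW.
Inflow: F_in = 12.3 × 34.3 = 421.89 mm·m/s
Outflow: F_out = 8.51 × 11 = 93.61 mm·m/s
Steady-state rate R = (F_in − F_out)/L = (421.89 − 93.61) / 69500 m = 4.723e-03 mm/s.
R = 4.723e-03 × 3600 = 17.0 mm/hr.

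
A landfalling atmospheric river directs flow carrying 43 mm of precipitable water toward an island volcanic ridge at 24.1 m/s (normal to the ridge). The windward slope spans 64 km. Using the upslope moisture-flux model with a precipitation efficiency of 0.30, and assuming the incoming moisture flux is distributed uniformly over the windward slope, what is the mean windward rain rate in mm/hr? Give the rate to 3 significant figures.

Incoming column moisture flux per unit ridge length: F = V × PW = 24.1 × 43 = 1036.3 mm·m/s.
Spread over the 64 km slope with efficiency ε = 0.30: R = ε·F/W = 0.30 × 1036.3 / 64000 m = 4.858e-03 mm/s.
R = 4.858e-03 × 3600 = 17.5 mm/hr.

R ≈ 17.5 mm/hr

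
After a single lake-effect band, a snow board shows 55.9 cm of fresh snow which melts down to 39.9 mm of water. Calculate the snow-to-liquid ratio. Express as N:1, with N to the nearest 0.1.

Ratio = snow depth / SWE = 559 mm / 39.9 mm = 14.0, i.e. 14.0:1.

ratio ≈ 14.0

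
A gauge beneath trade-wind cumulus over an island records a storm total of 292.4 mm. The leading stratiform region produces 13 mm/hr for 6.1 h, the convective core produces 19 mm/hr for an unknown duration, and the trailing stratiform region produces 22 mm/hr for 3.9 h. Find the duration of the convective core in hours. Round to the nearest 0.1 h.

duration ≈ 6.7 h

Known phases: 13 × 6.1 + 22 × 3.9 = 79.3 + 85.8 = 165.1 mm.
Remaining depth = 292.4 − 165.1 = 127.3 mm.
Duration = 127.3 / 19 = 6.7 h.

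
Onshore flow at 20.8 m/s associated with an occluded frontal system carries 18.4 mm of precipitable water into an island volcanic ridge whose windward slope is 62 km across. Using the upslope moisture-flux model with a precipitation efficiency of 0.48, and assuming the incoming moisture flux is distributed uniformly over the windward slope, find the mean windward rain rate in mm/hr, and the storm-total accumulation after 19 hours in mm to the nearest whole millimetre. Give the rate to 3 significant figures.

Incoming column moisture flux per unit ridge length: F = V × PW = 20.8 × 18.4 = 382.72 mm·m/s.
Spread over the 62 km slope with efficiency ε = 0.48: R = ε·F/W = 0.48 × 382.72 / 62000 m = 2.963e-03 mm/s.
R = 2.963e-03 × 3600 = 10.7 mm/hr.
Over 19 h: total = 10.7 × 19 = 203.3 ≈ 203 mm.

R ≈ 10.7 mm/hr; total ≈ 203 mm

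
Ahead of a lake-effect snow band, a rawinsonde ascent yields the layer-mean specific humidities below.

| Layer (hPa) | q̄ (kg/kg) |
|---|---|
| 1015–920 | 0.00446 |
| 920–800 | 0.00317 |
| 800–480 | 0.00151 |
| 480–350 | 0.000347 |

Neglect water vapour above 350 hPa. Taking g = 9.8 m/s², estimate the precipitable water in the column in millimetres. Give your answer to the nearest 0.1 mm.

Precipitable water is the column-integrated vapour mass per unit area: PW = (1/g) Σ q̄ Δp, with q in kg/kg and Δp in Pa (1 kg/m² of water = 1 mm).
Layer 1015–920 hPa: Δp = 95 hPa = 9500 Pa, q̄ = 0.00446 kg/kg → 0.00446 × 9500 / 9.8 = 4.32 mm
Layer 920–800 hPa: Δp = 120 hPa = 12000 Pa, q̄ = 0.00317 kg/kg → 0.00317 × 12000 / 9.8 = 3.88 mm
Layer 800–480 hPa: Δp = 320 hPa = 32000 Pa, q̄ = 0.00151 kg/kg → 0.00151 × 32000 / 9.8 = 4.93 mm
Layer 480–350 hPa: Δp = 130 hPa = 13000 Pa, q̄ = 0.000347 kg/kg → 0.000347 × 13000 / 9.8 = 0.46 mm
PW = 4.32 + 3.88 + 4.93 + 0.46 = 13.59 ≈ 13.6 mm.

PW ≈ 13.6 mm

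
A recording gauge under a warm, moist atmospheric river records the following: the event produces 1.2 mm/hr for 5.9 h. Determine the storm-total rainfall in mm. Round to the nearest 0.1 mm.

Total = Σ Rᵢ Δtᵢ = 1.2 × 5.9
      = 7.08 = 7.1 mm.

total ≈ 7.1 mm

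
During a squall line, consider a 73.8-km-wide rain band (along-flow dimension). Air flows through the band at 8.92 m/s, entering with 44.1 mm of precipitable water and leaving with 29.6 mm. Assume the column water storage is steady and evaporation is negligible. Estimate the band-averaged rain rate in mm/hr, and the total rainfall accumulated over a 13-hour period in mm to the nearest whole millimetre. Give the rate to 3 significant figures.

R ≈ 6.31 mm/hr; total ≈ 82 mm

Column moisture flux per unit crosswind length is F = V × PW.
Inflow: F_in = 8.92 × 44.1 = 393.372 mm·m/s
Outflow: F_out = 8.92 × 29.6 = 264.032 mm·m/s
Steady-state rate R = (F_in − F_out)/L = (393.372 − 264.032) / 73800 m = 1.753e-03 mm/s.
R = 1.753e-03 × 3600 = 6.31 mm/hr.
Over 13 h: total = 6.31 × 13 = 82.03 ≈ 82 mm.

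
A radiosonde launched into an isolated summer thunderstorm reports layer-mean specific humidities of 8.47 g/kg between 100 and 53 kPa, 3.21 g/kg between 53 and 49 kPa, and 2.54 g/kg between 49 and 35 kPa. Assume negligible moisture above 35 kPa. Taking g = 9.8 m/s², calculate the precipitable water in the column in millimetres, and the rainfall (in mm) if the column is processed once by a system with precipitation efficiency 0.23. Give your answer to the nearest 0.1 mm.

Precipitable water is the column-integrated vapour mass per unit area: PW = (1/g) Σ q̄ Δp, with q in kg/kg and Δp in Pa (1 kg/m² of water = 1 mm).
Layer 100–53 kPa: Δp = 470 hPa = 47000 Pa, q̄ = 0.00847 kg/kg → 0.00847 × 47000 / 9.8 = 40.62 mm
Layer 53–49 kPa: Δp = 40 hPa = 4000 Pa, q̄ = 0.00321 kg/kg → 0.00321 × 4000 / 9.8 = 1.31 mm
Layer 49–35 kPa: Δp = 140 hPa = 14000 Pa, q̄ = 0.00254 kg/kg → 0.00254 × 14000 / 9.8 = 3.63 mm
PW = 40.62 + 1.31 + 3.63 = 45.56 ≈ 45.6 mm.
Rainfall = ε × PW = 0.23 × 45.6 = 10.5 mm.

PW ≈ 45.6 mm; rainfall ≈ 10.5 mm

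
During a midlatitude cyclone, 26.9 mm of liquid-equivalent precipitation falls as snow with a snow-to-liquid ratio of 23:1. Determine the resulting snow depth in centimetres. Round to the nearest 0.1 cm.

snow depth ≈ 61.9 cm

Snow depth = liquid × ratio = 26.9 mm × 23 = 618.7 mm = 61.9 cm.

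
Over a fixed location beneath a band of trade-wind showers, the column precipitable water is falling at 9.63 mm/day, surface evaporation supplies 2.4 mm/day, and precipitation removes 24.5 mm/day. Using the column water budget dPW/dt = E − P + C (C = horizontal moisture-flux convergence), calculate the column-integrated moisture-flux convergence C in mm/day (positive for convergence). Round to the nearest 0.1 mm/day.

C ≈ 12.5 mm/day

dPW/dt = -9.63 mm/day.
C = dPW/dt − E + P = (-9.63) − 2.4 + 24.5 = 12.5 mm/day.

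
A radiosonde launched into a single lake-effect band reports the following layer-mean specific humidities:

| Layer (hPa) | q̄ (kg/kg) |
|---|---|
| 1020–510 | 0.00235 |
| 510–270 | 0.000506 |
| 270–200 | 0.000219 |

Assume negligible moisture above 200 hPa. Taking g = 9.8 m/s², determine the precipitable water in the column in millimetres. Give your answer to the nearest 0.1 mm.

PW ≈ 13.6 mm

Precipitable water is the column-integrated vapour mass per unit area: PW = (1/g) Σ q̄ Δp, with q in kg/kg and Δp in Pa (1 kg/m² of water = 1 mm).
Layer 1020–510 hPa: Δp = 510 hPa = 51000 Pa, q̄ = 0.00235 kg/kg → 0.00235 × 51000 / 9.8 = 12.23 mm
Layer 510–270 hPa: Δp = 240 hPa = 24000 Pa, q̄ = 0.000506 kg/kg → 0.000506 × 24000 / 9.8 = 1.24 mm
Layer 270–200 hPa: Δp = 70 hPa = 7000 Pa, q̄ = 0.000219 kg/kg → 0.000219 × 7000 / 9.8 = 0.16 mm
PW = 12.23 + 1.24 + 0.16 = 13.63 ≈ 13.6 mm.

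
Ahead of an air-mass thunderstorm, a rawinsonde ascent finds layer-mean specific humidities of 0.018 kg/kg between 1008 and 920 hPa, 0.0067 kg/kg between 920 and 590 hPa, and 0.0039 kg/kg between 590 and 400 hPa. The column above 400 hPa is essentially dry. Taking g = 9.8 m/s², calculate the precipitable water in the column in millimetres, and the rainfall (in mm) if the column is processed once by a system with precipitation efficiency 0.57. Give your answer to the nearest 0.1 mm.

PW ≈ 46.3 mm; rainfall ≈ 26.4 mm

Precipitable water is the column-integrated vapour mass per unit area: PW = (1/g) Σ q̄ Δp, with q in kg/kg and Δp in Pa (1 kg/m² of water = 1 mm).
Layer 1008–920 hPa: Δp = 88 hPa = 8800 Pa, q̄ = 0.018 kg/kg → 0.018 × 8800 / 9.8 = 16.16 mm
Layer 920–590 hPa: Δp = 330 hPa = 33000 Pa, q̄ = 0.0067 kg/kg → 0.0067 × 33000 / 9.8 = 22.56 mm
Layer 590–400 hPa: Δp = 190 hPa = 19000 Pa, q̄ = 0.0039 kg/kg → 0.0039 × 19000 / 9.8 = 7.56 mm
PW = 16.16 + 22.56 + 7.56 = 46.28 ≈ 46.3 mm.
Rainfall = ε × PW = 0.57 × 46.3 = 26.4 mm.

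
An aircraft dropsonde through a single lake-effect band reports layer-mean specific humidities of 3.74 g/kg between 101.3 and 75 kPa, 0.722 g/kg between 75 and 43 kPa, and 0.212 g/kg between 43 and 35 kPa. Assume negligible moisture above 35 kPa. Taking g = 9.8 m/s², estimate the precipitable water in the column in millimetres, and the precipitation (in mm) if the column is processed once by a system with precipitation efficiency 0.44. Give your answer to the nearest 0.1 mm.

Precipitable water is the column-integrated vapour mass per unit area: PW = (1/g) Σ q̄ Δp, with q in kg/kg and Δp in Pa (1 kg/m² of water = 1 mm).
Layer 101.3–75 kPa: Δp = 263 hPa = 26300 Pa, q̄ = 0.00374 kg/kg → 0.00374 × 26300 / 9.8 = 10.04 mm
Layer 75–43 kPa: Δp = 320 hPa = 32000 Pa, q̄ = 0.000722 kg/kg → 0.000722 × 32000 / 9.8 = 2.36 mm
Layer 43–35 kPa: Δp = 80 hPa = 8000 Pa, q̄ = 0.000212 kg/kg → 0.000212 × 8000 / 9.8 = 0.17 mm
PW = 10.04 + 2.36 + 0.17 = 12.57 ≈ 12.6 mm.
Precipitation = ε × PW = 0.44 × 12.6 = 5.5 mm.

PW ≈ 12.6 mm; precipitation ≈ 5.5 mm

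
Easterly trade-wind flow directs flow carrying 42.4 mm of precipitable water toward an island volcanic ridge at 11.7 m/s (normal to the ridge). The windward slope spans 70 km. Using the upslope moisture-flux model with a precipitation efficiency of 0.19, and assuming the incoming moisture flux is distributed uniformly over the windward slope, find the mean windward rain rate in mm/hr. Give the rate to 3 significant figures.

Incoming column moisture flux per unit ridge length: F = V × PW = 11.7 × 42.4 = 496.08 mm·m/s.
Spread over the 70 km slope with efficiency ε = 0.19: R = ε·F/W = 0.19 × 496.08 / 70000 m = 1.347e-03 mm/s.
R = 1.347e-03 × 3600 = 4.85 mm/hr.

R ≈ 4.85 mm/hr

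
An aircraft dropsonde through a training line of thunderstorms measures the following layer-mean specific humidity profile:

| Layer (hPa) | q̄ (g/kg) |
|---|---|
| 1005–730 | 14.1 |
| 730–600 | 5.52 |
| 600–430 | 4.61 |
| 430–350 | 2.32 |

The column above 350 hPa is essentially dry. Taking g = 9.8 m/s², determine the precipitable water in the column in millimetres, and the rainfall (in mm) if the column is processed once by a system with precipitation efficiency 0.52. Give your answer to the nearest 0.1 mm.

PW ≈ 56.8 mm; rainfall ≈ 29.5 mm

Precipitable water is the column-integrated vapour mass per unit area: PW = (1/g) Σ q̄ Δp, with q in kg/kg and Δp in Pa (1 kg/m² of water = 1 mm).
Layer 1005–730 hPa: Δp = 275 hPa = 27500 Pa, q̄ = 0.0141 kg/kg → 0.0141 × 27500 / 9.8 = 39.57 mm
Layer 730–600 hPa: Δp = 130 hPa = 13000 Pa, q̄ = 0.00552 kg/kg → 0.00552 × 13000 / 9.8 = 7.32 mm
Layer 600–430 hPa: Δp = 170 hPa = 17000 Pa, q̄ = 0.00461 kg/kg → 0.00461 × 17000 / 9.8 = 8.00 mm
Layer 430–350 hPa: Δp = 80 hPa = 8000 Pa, q̄ = 0.00232 kg/kg → 0.00232 × 8000 / 9.8 = 1.89 mm
PW = 39.57 + 7.32 + 8.00 + 1.89 = 56.78 ≈ 56.8 mm.
Rainfall = ε × PW = 0.52 × 56.8 = 29.5 mm.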